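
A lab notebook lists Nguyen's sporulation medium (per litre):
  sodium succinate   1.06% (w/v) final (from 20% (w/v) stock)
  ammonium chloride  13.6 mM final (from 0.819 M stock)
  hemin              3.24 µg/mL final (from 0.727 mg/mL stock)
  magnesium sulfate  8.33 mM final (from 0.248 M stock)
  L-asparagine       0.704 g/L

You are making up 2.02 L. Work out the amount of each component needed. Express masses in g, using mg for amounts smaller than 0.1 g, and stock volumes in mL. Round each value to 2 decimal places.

sodium succinate 107.06 mL; ammonium chloride 33.54 mL; hemin 9.00 mL; magnesium sulfate 67.85 mL; L-asparagine 1.42 g

Working volume: 2.02 L.
sodium succinate: dilute stock: 1.06% ÷ 20% × 2020 mL = 107.06 mL
ammonium chloride: dilute stock: 13.6 mM × 2020 mL ÷ 819 mM = 33.54 mL
hemin: C1V1 = C2V2 → 3.24 µg/mL × 2020 mL ÷ 727 µg/mL = 9.00 mL
magnesium sulfate: V = C2·V2/C1 = 8.33 mM × 2020 mL ÷ 248 mM = 67.85 mL
L-asparagine: 0.704 g/L × 2.02 L = 1.42 g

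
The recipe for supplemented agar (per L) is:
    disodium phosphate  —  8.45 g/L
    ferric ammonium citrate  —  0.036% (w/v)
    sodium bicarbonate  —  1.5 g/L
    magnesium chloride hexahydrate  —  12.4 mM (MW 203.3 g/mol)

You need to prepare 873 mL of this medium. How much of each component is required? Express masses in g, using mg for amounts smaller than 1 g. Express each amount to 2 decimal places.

disodium phosphate 7.38 g; ferric ammonium citrate 314.28 mg; sodium bicarbonate 1.31 g; magnesium chloride hexahydrate 2.20 g

Scale factor relative to 1 L: 0.873.
disodium phosphate: 8.45 g/L × 0.873 L = 7.38 g
ferric ammonium citrate: 0.036 g per 100 mL × 873 mL ÷ 100 = 0.31428 g = 314.28 mg
sodium bicarbonate: 1.5 g/L × 0.873 L = 1.31 g
magnesium chloride hexahydrate: 12.4 mmol/L × 203.3 g/mol × 0.873 L ÷ 1000 = 2.20 g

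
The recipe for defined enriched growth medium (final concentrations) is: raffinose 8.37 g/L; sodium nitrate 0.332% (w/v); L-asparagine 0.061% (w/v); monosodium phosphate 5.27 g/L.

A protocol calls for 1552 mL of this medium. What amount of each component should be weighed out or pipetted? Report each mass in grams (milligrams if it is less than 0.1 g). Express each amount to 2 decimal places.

raffinose 12.99 g; sodium nitrate 5.15 g; L-asparagine 0.95 g; monosodium phosphate 8.18 g

Working volume: 1552 mL = 1.552 L.
raffinose: 8.37 g/L × 1.552 L = 12.99 g
sodium nitrate: 0.332% w/v = 3.32 g/L → 3.32 × 1.552 L = 5.15 g
L-asparagine: 0.061% w/v = 0.61 g/L → 0.61 × 1.552 L = 0.95 g
monosodium phosphate: 5.27 g/L × 1.552 L = 8.18 g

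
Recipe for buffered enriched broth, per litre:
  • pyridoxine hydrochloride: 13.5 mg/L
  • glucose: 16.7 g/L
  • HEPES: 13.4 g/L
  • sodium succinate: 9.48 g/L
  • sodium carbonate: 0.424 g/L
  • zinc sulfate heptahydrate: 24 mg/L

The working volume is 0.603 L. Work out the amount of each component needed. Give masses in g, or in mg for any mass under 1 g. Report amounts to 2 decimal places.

Working volume: 0.603 L.
pyridoxine hydrochloride: 13.5 mg/L × 0.603 L = 8.14 mg
glucose: 16.7 g/L × 0.603 L = 10.07 g
HEPES: 13.4 g/L × 0.603 L = 8.08 g
sodium succinate: 9.48 g/L × 0.603 L = 5.72 g
sodium carbonate: 0.424 g/L × 0.603 L = 0.255672 g = 255.67 mg
zinc sulfate heptahydrate: 24 mg/L × 0.603 L = 14.47 mg

pyridoxine hydrochloride 8.14 mg; glucose 10.07 g; HEPES 8.08 g; sodium succinate 5.72 g; sodium carbonate 255.67 mg; zinc sulfate heptahydrate 14.47 mg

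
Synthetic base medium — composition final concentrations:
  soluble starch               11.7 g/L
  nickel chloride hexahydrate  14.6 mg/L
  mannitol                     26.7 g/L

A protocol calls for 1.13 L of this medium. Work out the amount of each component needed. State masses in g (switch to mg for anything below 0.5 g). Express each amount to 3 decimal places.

Working volume: 1.13 L.
soluble starch: 11.7 g/L × 1.13 L = 13.221 g
nickel chloride hexahydrate: 14.6 mg/L × 1.13 L = 16.498 mg
mannitol: 26.7 g/L × 1.13 L = 30.171 g

soluble starch 13.221 g; nickel chloride hexahydrate 16.498 mg; mannitol 30.171 g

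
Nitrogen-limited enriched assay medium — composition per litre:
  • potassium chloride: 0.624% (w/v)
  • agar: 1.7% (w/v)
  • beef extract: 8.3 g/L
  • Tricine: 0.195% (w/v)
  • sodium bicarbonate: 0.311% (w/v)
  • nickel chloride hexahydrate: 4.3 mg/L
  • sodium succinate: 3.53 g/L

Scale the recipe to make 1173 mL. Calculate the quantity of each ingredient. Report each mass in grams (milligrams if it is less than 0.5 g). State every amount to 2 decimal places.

potassium chloride 7.32 g; agar 19.94 g; beef extract 9.74 g; Tricine 2.29 g; sodium bicarbonate 3.65 g; nickel chloride hexahydrate 5.04 mg; sodium succinate 4.14 g

Scale factor relative to 1 L: 1.173.
potassium chloride: 0.624 g per 100 mL × 1173 mL ÷ 100 = 7.32 g
agar: 1.7 g per 100 mL × 1173 mL ÷ 100 = 19.94 g
beef extract: 8.3 g/L × 1.173 L = 9.74 g
Tricine: 0.195 g per 100 mL × 1173 mL ÷ 100 = 2.29 g
sodium bicarbonate: 0.311 g per 100 mL × 1173 mL ÷ 100 = 3.65 g
nickel chloride hexahydrate: 4.3 mg/L × 1.173 L = 5.04 mg
sodium succinate: 3.53 g/L × 1.173 L = 4.14 g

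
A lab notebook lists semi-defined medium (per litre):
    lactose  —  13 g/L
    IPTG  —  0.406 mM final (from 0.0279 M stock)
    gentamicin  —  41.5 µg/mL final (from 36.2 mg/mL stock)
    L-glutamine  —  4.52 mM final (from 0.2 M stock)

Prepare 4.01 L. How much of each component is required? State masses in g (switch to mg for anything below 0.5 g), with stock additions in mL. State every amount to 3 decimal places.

lactose 52.130 g; IPTG 58.353 mL; gentamicin 4.597 mL; L-glutamine 90.626 mL

Working volume: 4.01 L.
lactose: 13 g/L × 4.01 L = 52.130 g
IPTG: V = C2·V2/C1 = 0.406 mM × 4010 mL ÷ 27.9 mM = 58.353 mL
gentamicin: C1V1 = C2V2 → 41.5 µg/mL × 4010 mL ÷ 36200 µg/mL = 4.597 mL
L-glutamine: C1V1 = C2V2 → 4.52 mM × 4010 mL ÷ 200 mM = 90.626 mL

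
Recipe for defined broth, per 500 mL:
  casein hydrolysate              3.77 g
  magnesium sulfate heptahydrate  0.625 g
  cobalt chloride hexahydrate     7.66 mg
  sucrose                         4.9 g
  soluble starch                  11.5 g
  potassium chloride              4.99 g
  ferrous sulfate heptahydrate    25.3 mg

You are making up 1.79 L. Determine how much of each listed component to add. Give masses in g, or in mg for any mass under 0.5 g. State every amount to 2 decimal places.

Scale factor = 1790 mL / 500 mL = 3.58.
casein hydrolysate: 3.77 g × (1790 mL / 500 mL) = 13.50 g
magnesium sulfate heptahydrate: 0.625 g × (1790 mL / 500 mL) = 2.24 g
cobalt chloride hexahydrate: 7.66 mg × (1790 mL / 500 mL) = 27.42 mg
sucrose: 4.9 g × (1790 mL / 500 mL) = 17.54 g
soluble starch: 11.5 g × (1790 mL / 500 mL) = 41.17 g
potassium chloride: 4.99 g × (1790 mL / 500 mL) = 17.86 g
ferrous sulfate heptahydrate: 25.3 mg × (1790 mL / 500 mL) = 90.57 mg

casein hydrolysate 13.50 g; magnesium sulfate heptahydrate 2.24 g; cobalt chloride hexahydrate 27.42 mg; sucrose 17.54 g; soluble starch 41.17 g; potassium chloride 17.86 g; ferrous sulfate heptahydrate 90.57 mg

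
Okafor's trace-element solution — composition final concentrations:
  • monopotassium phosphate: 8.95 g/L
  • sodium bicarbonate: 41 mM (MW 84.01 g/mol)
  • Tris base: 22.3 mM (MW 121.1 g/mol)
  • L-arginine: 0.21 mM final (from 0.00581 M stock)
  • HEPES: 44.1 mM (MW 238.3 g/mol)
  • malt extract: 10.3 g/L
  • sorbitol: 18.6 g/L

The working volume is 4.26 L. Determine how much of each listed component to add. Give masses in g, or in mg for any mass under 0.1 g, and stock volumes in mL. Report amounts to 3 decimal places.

monopotassium phosphate 38.127 g; sodium bicarbonate 14.673 g; Tris base 11.504 g; L-arginine 153.976 mL; HEPES 44.768 g; malt extract 43.878 g; sorbitol 79.236 g

Working volume: 4.26 L.
monopotassium phosphate: 8.95 g/L × 4.26 L = 38.127 g
sodium bicarbonate: 41 mmol/L × 84.01 g/mol × 4.26 L ÷ 1000 = 14.673 g
Tris base: 22.3 mmol/L × 121.1 g/mol × 4.26 L ÷ 1000 = 11.504 g
L-arginine: C1V1 = C2V2 → 0.21 mM × 4260 mL ÷ 5.81 mM = 153.976 mL
HEPES: 44.1 mmol/L × 238.3 g/mol × 4.26 L ÷ 1000 = 44.768 g
malt extract: 10.3 g/L × 4.26 L = 43.878 g
sorbitol: 18.6 g/L × 4.26 L = 79.236 g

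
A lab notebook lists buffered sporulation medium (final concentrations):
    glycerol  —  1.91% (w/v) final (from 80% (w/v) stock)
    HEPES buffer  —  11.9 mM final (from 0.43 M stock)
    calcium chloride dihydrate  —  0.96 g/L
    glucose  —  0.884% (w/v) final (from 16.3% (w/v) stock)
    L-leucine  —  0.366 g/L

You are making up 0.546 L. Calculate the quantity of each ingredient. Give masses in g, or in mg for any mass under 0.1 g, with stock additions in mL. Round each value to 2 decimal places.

Working volume: 0.546 L.
glycerol: dilute stock: 1.91% ÷ 80% × 546 mL = 13.04 mL
HEPES buffer: V = C2·V2/C1 = 11.9 mM × 546 mL ÷ 430 mM = 15.11 mL
calcium chloride dihydrate: 0.96 g/L × 0.546 L = 0.52 g
glucose: dilute stock: 0.884% ÷ 16.3% × 546 mL = 29.61 mL
L-leucine: 0.366 g/L × 0.546 L = 0.20 g

glycerol 13.04 mL; HEPES buffer 15.11 mL; calcium chloride dihydrate 0.52 g; glucose 29.61 mL; L-leucine 0.20 g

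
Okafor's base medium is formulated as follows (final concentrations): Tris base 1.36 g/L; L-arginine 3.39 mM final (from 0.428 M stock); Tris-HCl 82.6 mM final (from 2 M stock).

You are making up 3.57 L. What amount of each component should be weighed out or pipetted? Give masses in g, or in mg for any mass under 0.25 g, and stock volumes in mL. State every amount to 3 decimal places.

Working volume: 3.57 L.
Tris base: 1.36 g/L × 3.57 L = 4.855 g
L-arginine: V = C2·V2/C1 = 3.39 mM × 3570 mL ÷ 428 mM = 28.276 mL
Tris-HCl: V = C2·V2/C1 = 82.6 mM × 3570 mL ÷ 2000 mM = 147.441 mL

Tris base 4.855 g; L-arginine 28.276 mL; Tris-HCl 147.441 mL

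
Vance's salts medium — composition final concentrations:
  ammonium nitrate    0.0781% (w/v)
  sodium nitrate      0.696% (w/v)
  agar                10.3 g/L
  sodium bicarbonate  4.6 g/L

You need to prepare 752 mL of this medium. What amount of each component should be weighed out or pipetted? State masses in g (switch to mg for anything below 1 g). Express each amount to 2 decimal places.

Scale factor relative to 1 L: 0.752.
ammonium nitrate: 0.0781 g per 100 mL × 752 mL ÷ 100 = 0.587312 g = 587.31 mg
sodium nitrate: 0.696 g per 100 mL × 752 mL ÷ 100 = 5.23 g
agar: 10.3 g/L × 0.752 L = 7.75 g
sodium bicarbonate: 4.6 g/L × 0.752 L = 3.46 g

ammonium nitrate 587.31 mg; sodium nitrate 5.23 g; agar 7.75 g; sodium bicarbonate 3.46 g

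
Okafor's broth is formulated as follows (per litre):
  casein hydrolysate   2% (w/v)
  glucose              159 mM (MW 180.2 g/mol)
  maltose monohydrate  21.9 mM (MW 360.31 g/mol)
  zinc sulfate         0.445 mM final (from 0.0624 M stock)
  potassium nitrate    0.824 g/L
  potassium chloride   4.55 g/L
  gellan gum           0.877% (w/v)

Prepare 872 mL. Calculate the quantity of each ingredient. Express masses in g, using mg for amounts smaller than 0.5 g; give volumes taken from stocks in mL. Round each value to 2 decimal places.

casein hydrolysate 17.44 g; glucose 24.98 g; maltose monohydrate 6.88 g; zinc sulfate 6.22 mL; potassium nitrate 0.72 g; potassium chloride 3.97 g; gellan gum 7.65 g

Scale factor relative to 1 L: 0.872.
casein hydrolysate: 2 g per 100 mL × 872 mL ÷ 100 = 17.44 g
glucose: 159 mmol/L × 180.2 g/mol × 0.872 L ÷ 1000 = 24.98 g
maltose monohydrate: 21.9 mmol/L × 360.31 g/mol × 0.872 L ÷ 1000 = 6.88 g
zinc sulfate: C1V1 = C2V2 → 0.445 mM × 872 mL ÷ 62.4 mM = 6.22 mL
potassium nitrate: 0.824 g/L × 0.872 L = 0.72 g
potassium chloride: 4.55 g/L × 0.872 L = 3.97 g
gellan gum: 0.877 g per 100 mL × 872 mL ÷ 100 = 7.65 g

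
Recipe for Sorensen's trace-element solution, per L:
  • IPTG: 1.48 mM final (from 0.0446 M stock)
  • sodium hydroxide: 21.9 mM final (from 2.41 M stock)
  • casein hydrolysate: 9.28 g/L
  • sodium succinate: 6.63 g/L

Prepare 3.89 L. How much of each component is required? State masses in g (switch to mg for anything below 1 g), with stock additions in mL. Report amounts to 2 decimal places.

IPTG 129.09 mL; sodium hydroxide 35.35 mL; casein hydrolysate 36.10 g; sodium succinate 25.79 g

Scale factor relative to 1 L: 3.89.
IPTG: V = C2·V2/C1 = 1.48 mM × 3890 mL ÷ 44.6 mM = 129.09 mL
sodium hydroxide: V = C2·V2/C1 = 21.9 mM × 3890 mL ÷ 2410 mM = 35.35 mL
casein hydrolysate: 9.28 g/L × 3.89 L = 36.10 g
sodium succinate: 6.63 g/L × 3.89 L = 25.79 g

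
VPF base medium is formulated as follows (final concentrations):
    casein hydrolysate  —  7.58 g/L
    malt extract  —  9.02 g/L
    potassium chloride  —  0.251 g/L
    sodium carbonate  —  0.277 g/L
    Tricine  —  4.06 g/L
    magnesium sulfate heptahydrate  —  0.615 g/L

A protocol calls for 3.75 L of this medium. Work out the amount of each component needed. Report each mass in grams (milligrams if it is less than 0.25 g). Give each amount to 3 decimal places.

casein hydrolysate 28.425 g; malt extract 33.825 g; potassium chloride 0.941 g; sodium carbonate 1.039 g; Tricine 15.225 g; magnesium sulfate heptahydrate 2.306 g

Working volume: 3.75 L.
casein hydrolysate: 7.58 g/L × 3.75 L = 28.425 g
malt extract: 9.02 g/L × 3.75 L = 33.825 g
potassium chloride: 0.251 g/L × 3.75 L = 0.941 g
sodium carbonate: 0.277 g/L × 3.75 L = 1.039 g
Tricine: 4.06 g/L × 3.75 L = 15.225 g
magnesium sulfate heptahydrate: 0.615 g/L × 3.75 L = 2.306 g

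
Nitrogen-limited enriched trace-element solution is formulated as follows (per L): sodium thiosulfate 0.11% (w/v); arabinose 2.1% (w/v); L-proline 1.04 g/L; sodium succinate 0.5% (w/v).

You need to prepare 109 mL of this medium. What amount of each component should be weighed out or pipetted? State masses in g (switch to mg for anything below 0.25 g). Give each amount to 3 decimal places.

Scale factor relative to 1 L: 0.109.
sodium thiosulfate: 0.11% w/v = 1.1 g/L → 1.1 × 0.109 L = 0.1199 g = 119.900 mg
arabinose: 2.1 g per 100 mL × 109 mL ÷ 100 = 2.289 g
L-proline: 1.04 g/L × 0.109 L = 0.11336 g = 113.360 mg
sodium succinate: 0.5% w/v = 5 g/L → 5 × 0.109 L = 0.545 g

sodium thiosulfate 119.900 mg; arabinose 2.289 g; L-proline 113.360 mg; sodium succinate 0.545 g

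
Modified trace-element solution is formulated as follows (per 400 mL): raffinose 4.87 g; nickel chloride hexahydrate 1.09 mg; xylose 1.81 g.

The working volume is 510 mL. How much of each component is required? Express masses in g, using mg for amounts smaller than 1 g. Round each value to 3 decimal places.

Ratio of target to recipe volume: 510 / 400 = 1.275.
raffinose: 4.87 g × (510 mL / 400 mL) = 6.209 g
nickel chloride hexahydrate: 1.09 mg × (510 mL / 400 mL) = 1.390 mg
xylose: 1.81 g × (510 mL / 400 mL) = 2.308 g

raffinose 6.209 g; nickel chloride hexahydrate 1.390 mg; xylose 2.308 g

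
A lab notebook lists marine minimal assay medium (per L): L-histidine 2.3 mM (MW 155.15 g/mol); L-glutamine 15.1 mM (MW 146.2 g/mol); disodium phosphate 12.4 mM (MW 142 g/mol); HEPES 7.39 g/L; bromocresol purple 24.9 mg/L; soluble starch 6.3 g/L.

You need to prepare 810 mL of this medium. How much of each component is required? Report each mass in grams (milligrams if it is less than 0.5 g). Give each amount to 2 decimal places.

L-histidine 289.04 mg; L-glutamine 1.79 g; disodium phosphate 1.43 g; HEPES 5.99 g; bromocresol purple 20.17 mg; soluble starch 5.10 g

Working volume: 810 mL = 0.81 L.
L-histidine: 2.3 mmol/L × 155.15 mg/mmol × 0.81 L = 289.04 mg
L-glutamine: 15.1 mmol/L × 146.2 g/mol × 0.81 L ÷ 1000 = 1.79 g
disodium phosphate: 12.4 mmol/L × 142 g/mol × 0.81 L ÷ 1000 = 1.43 g
HEPES: 7.39 g/L × 0.81 L = 5.99 g
bromocresol purple: 24.9 mg/L × 0.81 L = 20.17 mg
soluble starch: 6.3 g/L × 0.81 L = 5.10 g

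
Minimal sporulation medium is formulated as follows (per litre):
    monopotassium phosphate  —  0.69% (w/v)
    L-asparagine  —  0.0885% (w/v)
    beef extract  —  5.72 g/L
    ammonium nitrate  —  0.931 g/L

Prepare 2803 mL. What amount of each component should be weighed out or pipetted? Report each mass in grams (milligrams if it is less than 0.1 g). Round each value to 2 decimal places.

Target volume = 2803 mL = 2.803 L.
monopotassium phosphate: 0.69% w/v = 6.9 g/L → 6.9 × 2.803 L = 19.34 g
L-asparagine: 0.0885% w/v = 0.885 g/L → 0.885 × 2.803 L = 2.48 g
beef extract: 5.72 g/L × 2.803 L = 16.03 g
ammonium nitrate: 0.931 g/L × 2.803 L = 2.61 g

monopotassium phosphate 19.34 g; L-asparagine 2.48 g; beef extract 16.03 g; ammonium nitrate 2.61 g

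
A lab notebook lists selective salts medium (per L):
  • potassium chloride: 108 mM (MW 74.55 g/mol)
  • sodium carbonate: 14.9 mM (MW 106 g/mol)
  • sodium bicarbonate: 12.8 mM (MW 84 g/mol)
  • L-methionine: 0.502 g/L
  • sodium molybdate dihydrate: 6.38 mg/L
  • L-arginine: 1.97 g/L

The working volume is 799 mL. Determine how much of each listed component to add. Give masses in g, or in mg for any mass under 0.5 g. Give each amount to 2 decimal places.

Target volume = 799 mL = 0.799 L.
potassium chloride: 108 mmol/L × 74.55 g/mol × 0.799 L ÷ 1000 = 6.43 g
sodium carbonate: 14.9 mmol/L × 106 g/mol × 0.799 L ÷ 1000 = 1.26 g
sodium bicarbonate: 12.8 mmol/L × 84 g/mol × 0.799 L ÷ 1000 = 0.86 g
L-methionine: 0.502 g/L × 0.799 L = 0.401098 g = 401.10 mg
sodium molybdate dihydrate: 6.38 mg/L × 0.799 L = 5.10 mg
L-arginine: 1.97 g/L × 0.799 L = 1.57 g

potassium chloride 6.43 g; sodium carbonate 1.26 g; sodium bicarbonate 0.86 g; L-methionine 401.10 mg; sodium molybdate dihydrate 5.10 mg; L-arginine 1.57 g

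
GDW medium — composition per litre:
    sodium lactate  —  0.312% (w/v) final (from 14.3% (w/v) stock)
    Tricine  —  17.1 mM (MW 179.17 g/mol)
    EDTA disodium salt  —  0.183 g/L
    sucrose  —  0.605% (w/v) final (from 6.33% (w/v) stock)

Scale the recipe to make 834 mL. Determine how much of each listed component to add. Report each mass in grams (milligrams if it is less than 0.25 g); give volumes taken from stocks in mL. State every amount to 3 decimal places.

Target volume = 834 mL = 0.834 L.
sodium lactate: V = C2·V2/C1 = 0.312% ÷ 14.3% × 834 mL = 18.196 mL
Tricine: 17.1 mmol/L × 179.17 g/mol × 0.834 L ÷ 1000 = 2.555 g
EDTA disodium salt: 0.183 g/L × 0.834 L = 0.152622 g = 152.622 mg
sucrose: C1V1 = C2V2 → 0.605% ÷ 6.33% × 834 mL = 79.711 mL

sodium lactate 18.196 mL; Tricine 2.555 g; EDTA disodium salt 152.622 mg; sucrose 79.711 mL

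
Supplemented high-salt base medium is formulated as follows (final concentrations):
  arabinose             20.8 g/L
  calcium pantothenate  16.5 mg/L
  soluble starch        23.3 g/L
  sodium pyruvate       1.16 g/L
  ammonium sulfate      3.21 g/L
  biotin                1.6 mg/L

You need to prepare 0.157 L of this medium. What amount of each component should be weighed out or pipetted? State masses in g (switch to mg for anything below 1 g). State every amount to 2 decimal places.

Scale factor relative to 1 L: 0.157.
arabinose: 20.8 g/L × 0.157 L = 3.27 g
calcium pantothenate: 16.5 mg/L × 0.157 L = 2.59 mg
soluble starch: 23.3 g/L × 0.157 L = 3.66 g
sodium pyruvate: 1.16 g/L × 0.157 L = 0.18212 g = 182.12 mg
ammonium sulfate: 3.21 g/L × 0.157 L = 0.50397 g = 503.97 mg
biotin: 1.6 mg/L × 0.157 L = 0.25 mg

arabinose 3.27 g; calcium pantothenate 2.59 mg; soluble starch 3.66 g; sodium pyruvate 182.12 mg; ammonium sulfate 503.97 mg; biotin 0.25 mg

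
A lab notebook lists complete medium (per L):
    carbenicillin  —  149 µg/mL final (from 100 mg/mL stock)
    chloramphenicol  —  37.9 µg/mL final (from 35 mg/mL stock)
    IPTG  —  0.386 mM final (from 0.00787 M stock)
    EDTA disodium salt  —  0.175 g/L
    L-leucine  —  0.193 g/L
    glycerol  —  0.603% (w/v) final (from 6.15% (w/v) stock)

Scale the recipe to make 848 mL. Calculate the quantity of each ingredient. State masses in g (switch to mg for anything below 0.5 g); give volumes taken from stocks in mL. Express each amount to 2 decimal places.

Working volume: 848 mL = 0.848 L.
carbenicillin: C1V1 = C2V2 → 149 µg/mL × 848 mL ÷ 100000 µg/mL = 1.26 mL
chloramphenicol: V = C2·V2/C1 = 37.9 µg/mL × 848 mL ÷ 35000 µg/mL = 0.92 mL
IPTG: C1V1 = C2V2 → 0.386 mM × 848 mL ÷ 7.87 mM = 41.59 mL
EDTA disodium salt: 0.175 g/L × 0.848 L = 0.1484 g = 148.40 mg
L-leucine: 0.193 g/L × 0.848 L = 0.163664 g = 163.66 mg
glycerol: V = C2·V2/C1 = 0.603% ÷ 6.15% × 848 mL = 83.15 mL

carbenicillin 1.26 mL; chloramphenicol 0.92 mL; IPTG 41.59 mL; EDTA disodium salt 148.40 mg; L-leucine 163.66 mg; glycerol 83.15 mL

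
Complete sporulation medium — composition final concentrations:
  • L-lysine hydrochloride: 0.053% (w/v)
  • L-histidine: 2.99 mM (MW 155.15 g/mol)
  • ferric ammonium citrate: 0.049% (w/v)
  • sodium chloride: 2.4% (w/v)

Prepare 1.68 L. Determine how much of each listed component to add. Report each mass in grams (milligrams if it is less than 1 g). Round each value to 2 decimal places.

L-lysine hydrochloride 890.40 mg; L-histidine 779.35 mg; ferric ammonium citrate 823.20 mg; sodium chloride 40.32 g

Scale factor relative to 1 L: 1.68.
L-lysine hydrochloride: 0.053 g per 100 mL × 1680 mL ÷ 100 = 0.8904 g = 890.40 mg
L-histidine: 2.99 mmol/L × 155.15 mg/mmol × 1.68 L = 779.35 mg
ferric ammonium citrate: 0.049% w/v = 0.49 g/L → 0.49 × 1.68 L = 0.8232 g = 823.20 mg
sodium chloride: 2.4 g per 100 mL × 1680 mL ÷ 100 = 40.32 g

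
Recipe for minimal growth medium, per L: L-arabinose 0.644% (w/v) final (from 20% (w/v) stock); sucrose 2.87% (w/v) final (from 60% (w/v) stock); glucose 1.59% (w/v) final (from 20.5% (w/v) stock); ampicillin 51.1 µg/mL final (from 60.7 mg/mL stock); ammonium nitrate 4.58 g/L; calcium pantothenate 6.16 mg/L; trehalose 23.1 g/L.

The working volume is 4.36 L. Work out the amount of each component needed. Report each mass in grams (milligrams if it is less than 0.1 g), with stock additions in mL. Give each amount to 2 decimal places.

L-arabinose 140.39 mL; sucrose 208.55 mL; glucose 338.17 mL; ampicillin 3.67 mL; ammonium nitrate 19.97 g; calcium pantothenate 26.86 mg; trehalose 100.72 g

Working volume: 4.36 L.
L-arabinose: dilute stock: 0.644% ÷ 20% × 4360 mL = 140.39 mL
sucrose: C1V1 = C2V2 → 2.87% ÷ 60% × 4360 mL = 208.55 mL
glucose: C1V1 = C2V2 → 1.59% ÷ 20.5% × 4360 mL = 338.17 mL
ampicillin: dilute stock: 51.1 µg/mL × 4360 mL ÷ 60700 µg/mL = 3.67 mL
ammonium nitrate: 4.58 g/L × 4.36 L = 19.97 g
calcium pantothenate: 6.16 mg/L × 4.36 L = 26.86 mg
trehalose: 23.1 g/L × 4.36 L = 100.72 g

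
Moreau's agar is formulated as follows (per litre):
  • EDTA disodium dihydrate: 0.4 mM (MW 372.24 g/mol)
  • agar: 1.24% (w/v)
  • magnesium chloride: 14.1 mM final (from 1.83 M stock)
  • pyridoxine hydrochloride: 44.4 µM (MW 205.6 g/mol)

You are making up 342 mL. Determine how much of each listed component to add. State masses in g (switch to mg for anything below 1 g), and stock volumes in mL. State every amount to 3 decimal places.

Target volume = 342 mL = 0.342 L.
EDTA disodium dihydrate: 0.4 mmol/L × 372.24 mg/mmol × 0.342 L = 50.922 mg
agar: 1.24% w/v = 12.4 g/L → 12.4 × 0.342 L = 4.241 g
magnesium chloride: dilute stock: 14.1 mM × 342 mL ÷ 1830 mM = 2.635 mL
pyridoxine hydrochloride: 44.4 µmol/L × 205.6 g/mol × 0.342 L ÷ 1000 = 3.122 mg

EDTA disodium dihydrate 50.922 mg; agar 4.241 g; magnesium chloride 2.635 mL; pyridoxine hydrochloride 3.122 mg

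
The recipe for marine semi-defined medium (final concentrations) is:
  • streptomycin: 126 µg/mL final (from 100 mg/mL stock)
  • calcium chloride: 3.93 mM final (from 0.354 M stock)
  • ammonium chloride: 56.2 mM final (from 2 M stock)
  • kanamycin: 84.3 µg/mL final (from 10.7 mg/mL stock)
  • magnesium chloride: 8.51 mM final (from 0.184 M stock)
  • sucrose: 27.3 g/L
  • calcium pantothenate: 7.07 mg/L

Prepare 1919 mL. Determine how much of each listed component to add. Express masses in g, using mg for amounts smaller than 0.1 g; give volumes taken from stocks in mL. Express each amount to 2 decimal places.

streptomycin 2.42 mL; calcium chloride 21.30 mL; ammonium chloride 53.92 mL; kanamycin 15.12 mL; magnesium chloride 88.75 mL; sucrose 52.39 g; calcium pantothenate 13.57 mg

Scale factor relative to 1 L: 1.919.
streptomycin: V = C2·V2/C1 = 126 µg/mL × 1919 mL ÷ 100000 µg/mL = 2.42 mL
calcium chloride: dilute stock: 3.93 mM × 1919 mL ÷ 354 mM = 21.30 mL
ammonium chloride: V = C2·V2/C1 = 56.2 mM × 1919 mL ÷ 2000 mM = 53.92 mL
kanamycin: dilute stock: 84.3 µg/mL × 1919 mL ÷ 10700 µg/mL = 15.12 mL
magnesium chloride: C1V1 = C2V2 → 8.51 mM × 1919 mL ÷ 184 mM = 88.75 mL
sucrose: 27.3 g/L × 1.919 L = 52.39 g
calcium pantothenate: 7.07 mg/L × 1.919 L = 13.57 mg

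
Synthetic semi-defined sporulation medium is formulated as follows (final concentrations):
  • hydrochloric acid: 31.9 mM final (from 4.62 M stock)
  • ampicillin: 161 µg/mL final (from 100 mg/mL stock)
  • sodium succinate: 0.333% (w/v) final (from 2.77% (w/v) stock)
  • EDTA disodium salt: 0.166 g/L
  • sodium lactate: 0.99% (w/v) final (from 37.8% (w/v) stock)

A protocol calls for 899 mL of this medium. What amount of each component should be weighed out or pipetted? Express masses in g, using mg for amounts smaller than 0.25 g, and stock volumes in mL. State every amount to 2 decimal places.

Working volume: 899 mL = 0.899 L.
hydrochloric acid: C1V1 = C2V2 → 31.9 mM × 899 mL ÷ 4620 mM = 6.21 mL
ampicillin: V = C2·V2/C1 = 161 µg/mL × 899 mL ÷ 100000 µg/mL = 1.45 mL
sodium succinate: C1V1 = C2V2 → 0.333% ÷ 2.77% × 899 mL = 108.07 mL
EDTA disodium salt: 0.166 g/L × 0.899 L = 0.149234 g = 149.23 mg
sodium lactate: C1V1 = C2V2 → 0.99% ÷ 37.8% × 899 mL = 23.55 mL

hydrochloric acid 6.21 mL; ampicillin 1.45 mL; sodium succinate 108.07 mL; EDTA disodium salt 149.23 mg; sodium lactate 23.55 mL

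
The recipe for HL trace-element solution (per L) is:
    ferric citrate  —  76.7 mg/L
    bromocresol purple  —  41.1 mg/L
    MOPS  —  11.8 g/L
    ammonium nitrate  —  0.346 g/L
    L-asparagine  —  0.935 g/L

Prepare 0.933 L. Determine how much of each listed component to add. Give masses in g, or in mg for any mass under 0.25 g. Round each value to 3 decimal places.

Scale factor relative to 1 L: 0.933.
ferric citrate: 76.7 mg/L × 0.933 L = 71.561 mg
bromocresol purple: 41.1 mg/L × 0.933 L = 38.346 mg
MOPS: 11.8 g/L × 0.933 L = 11.009 g
ammonium nitrate: 0.346 g/L × 0.933 L = 0.323 g
L-asparagine: 0.935 g/L × 0.933 L = 0.872 g

ferric citrate 71.561 mg; bromocresol purple 38.346 mg; MOPS 11.009 g; ammonium nitrate 0.323 g; L-asparagine 0.872 g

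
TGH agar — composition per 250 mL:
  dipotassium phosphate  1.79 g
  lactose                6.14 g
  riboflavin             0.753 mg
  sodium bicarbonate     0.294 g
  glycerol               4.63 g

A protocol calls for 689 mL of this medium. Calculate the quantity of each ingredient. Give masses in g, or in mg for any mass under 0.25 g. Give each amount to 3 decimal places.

dipotassium phosphate 4.933 g; lactose 16.922 g; riboflavin 2.075 mg; sodium bicarbonate 0.810 g; glycerol 12.760 g

Scale factor = 689 mL / 250 mL = 2.756.
dipotassium phosphate: 1.79 g × (689 mL / 250 mL) = 4.933 g
lactose: 6.14 g × (689 mL / 250 mL) = 16.922 g
riboflavin: 0.753 mg × (689 mL / 250 mL) = 2.075 mg
sodium bicarbonate: 0.294 g × (689 mL / 250 mL) = 0.810 g
glycerol: 4.63 g × (689 mL / 250 mL) = 12.760 g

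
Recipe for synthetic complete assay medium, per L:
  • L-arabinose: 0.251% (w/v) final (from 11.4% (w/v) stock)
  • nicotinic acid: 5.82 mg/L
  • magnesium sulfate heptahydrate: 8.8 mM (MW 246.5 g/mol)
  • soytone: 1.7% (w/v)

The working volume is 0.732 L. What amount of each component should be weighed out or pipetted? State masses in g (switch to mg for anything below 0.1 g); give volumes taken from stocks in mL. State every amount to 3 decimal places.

L-arabinose 16.117 mL; nicotinic acid 4.260 mg; magnesium sulfate heptahydrate 1.588 g; soytone 12.444 g

Working volume: 0.732 L.
L-arabinose: dilute stock: 0.251% ÷ 11.4% × 732 mL = 16.117 mL
nicotinic acid: 5.82 mg/L × 0.732 L = 4.260 mg
magnesium sulfate heptahydrate: 8.8 mmol/L × 246.5 g/mol × 0.732 L ÷ 1000 = 1.588 g
soytone: 1.7% w/v = 17 g/L → 17 × 0.732 L = 12.444 g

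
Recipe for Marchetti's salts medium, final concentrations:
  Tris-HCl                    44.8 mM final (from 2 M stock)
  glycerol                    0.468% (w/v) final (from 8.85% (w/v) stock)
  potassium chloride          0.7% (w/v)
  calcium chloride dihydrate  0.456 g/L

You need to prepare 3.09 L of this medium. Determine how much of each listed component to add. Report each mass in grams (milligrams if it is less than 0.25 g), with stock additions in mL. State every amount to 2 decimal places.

Working volume: 3.09 L.
Tris-HCl: dilute stock: 44.8 mM × 3090 mL ÷ 2000 mM = 69.22 mL
glycerol: C1V1 = C2V2 → 0.468% ÷ 8.85% × 3090 mL = 163.40 mL
potassium chloride: 0.7 g per 100 mL × 3090 mL ÷ 100 = 21.63 g
calcium chloride dihydrate: 0.456 g/L × 3.09 L = 1.41 g

Tris-HCl 69.22 mL; glycerol 163.40 mL; potassium chloride 21.63 g; calcium chloride dihydrate 1.41 g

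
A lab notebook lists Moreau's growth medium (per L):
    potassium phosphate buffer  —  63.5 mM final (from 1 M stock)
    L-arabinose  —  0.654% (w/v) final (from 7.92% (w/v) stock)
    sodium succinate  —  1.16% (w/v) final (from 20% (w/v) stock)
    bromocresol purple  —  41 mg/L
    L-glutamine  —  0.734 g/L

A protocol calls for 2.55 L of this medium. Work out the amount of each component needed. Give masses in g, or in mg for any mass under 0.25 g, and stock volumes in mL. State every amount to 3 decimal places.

potassium phosphate buffer 161.925 mL; L-arabinose 210.568 mL; sodium succinate 147.900 mL; bromocresol purple 104.550 mg; L-glutamine 1.872 g

Scale factor relative to 1 L: 2.55.
potassium phosphate buffer: dilute stock: 63.5 mM × 2550 mL ÷ 1000 mM = 161.925 mL
L-arabinose: C1V1 = C2V2 → 0.654% ÷ 7.92% × 2550 mL = 210.568 mL
sodium succinate: C1V1 = C2V2 → 1.16% ÷ 20% × 2550 mL = 147.900 mL
bromocresol purple: 41 mg/L × 2.55 L = 104.550 mg
L-glutamine: 0.734 g/L × 2.55 L = 1.872 g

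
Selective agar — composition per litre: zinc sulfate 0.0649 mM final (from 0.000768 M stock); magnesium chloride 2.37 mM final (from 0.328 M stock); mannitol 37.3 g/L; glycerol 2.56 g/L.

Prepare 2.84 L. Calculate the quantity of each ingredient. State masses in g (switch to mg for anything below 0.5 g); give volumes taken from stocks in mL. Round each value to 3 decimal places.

Working volume: 2.84 L.
zinc sulfate: V = C2·V2/C1 = 0.0649 mM × 2840 mL ÷ 0.768 mM = 239.995 mL
magnesium chloride: dilute stock: 2.37 mM × 2840 mL ÷ 328 mM = 20.521 mL
mannitol: 37.3 g/L × 2.84 L = 105.932 g
glycerol: 2.56 g/L × 2.84 L = 7.270 g

zinc sulfate 239.995 mL; magnesium chloride 20.521 mL; mannitol 105.932 g; glycerol 7.270 g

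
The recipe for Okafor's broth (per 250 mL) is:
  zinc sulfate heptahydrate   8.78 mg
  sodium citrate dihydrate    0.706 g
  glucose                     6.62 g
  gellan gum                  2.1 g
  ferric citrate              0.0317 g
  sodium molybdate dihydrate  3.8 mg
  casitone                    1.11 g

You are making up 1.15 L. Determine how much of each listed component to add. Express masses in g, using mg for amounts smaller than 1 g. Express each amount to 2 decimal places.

Scale factor = 1150 mL / 250 mL = 4.6.
zinc sulfate heptahydrate: 8.78 mg × (1150 mL / 250 mL) = 40.39 mg
sodium citrate dihydrate: 0.706 g × (1150 mL / 250 mL) = 3.25 g
glucose: 6.62 g × (1150 mL / 250 mL) = 30.45 g
gellan gum: 2.1 g × (1150 mL / 250 mL) = 9.66 g
ferric citrate: 0.0317 g × (1150 mL / 250 mL) = 0.14582 g = 145.82 mg
sodium molybdate dihydrate: 3.8 mg × (1150 mL / 250 mL) = 17.48 mg
casitone: 1.11 g × (1150 mL / 250 mL) = 5.11 g

zinc sulfate heptahydrate 40.39 mg; sodium citrate dihydrate 3.25 g; glucose 30.45 g; gellan gum 9.66 g; ferric citrate 145.82 mg; sodium molybdate dihydrate 17.48 mg; casitone 5.11 g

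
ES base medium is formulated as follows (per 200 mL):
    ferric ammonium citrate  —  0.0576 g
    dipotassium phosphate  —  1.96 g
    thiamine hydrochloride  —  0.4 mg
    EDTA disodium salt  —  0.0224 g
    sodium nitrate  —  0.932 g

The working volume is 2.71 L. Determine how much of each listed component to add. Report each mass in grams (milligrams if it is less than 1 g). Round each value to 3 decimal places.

Scale factor = 2710 mL / 200 mL = 13.55.
ferric ammonium citrate: 0.0576 g × (2710 mL / 200 mL) = 0.78048 g = 780.480 mg
dipotassium phosphate: 1.96 g × (2710 mL / 200 mL) = 26.558 g
thiamine hydrochloride: 0.4 mg × (2710 mL / 200 mL) = 5.420 mg
EDTA disodium salt: 0.0224 g × (2710 mL / 200 mL) = 0.30352 g = 303.520 mg
sodium nitrate: 0.932 g × (2710 mL / 200 mL) = 12.629 g

ferric ammonium citrate 780.480 mg; dipotassium phosphate 26.558 g; thiamine hydrochloride 5.420 mg; EDTA disodium salt 303.520 mg; sodium nitrate 12.629 g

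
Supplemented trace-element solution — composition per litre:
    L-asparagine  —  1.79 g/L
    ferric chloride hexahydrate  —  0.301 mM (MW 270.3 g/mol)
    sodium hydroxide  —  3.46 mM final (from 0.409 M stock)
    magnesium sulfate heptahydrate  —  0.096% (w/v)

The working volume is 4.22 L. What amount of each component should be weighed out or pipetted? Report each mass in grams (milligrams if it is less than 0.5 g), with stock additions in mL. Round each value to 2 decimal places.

L-asparagine 7.55 g; ferric chloride hexahydrate 343.34 mg; sodium hydroxide 35.70 mL; magnesium sulfate heptahydrate 4.05 g

Scale factor relative to 1 L: 4.22.
L-asparagine: 1.79 g/L × 4.22 L = 7.55 g
ferric chloride hexahydrate: 0.301 mmol/L × 270.3 mg/mmol × 4.22 L = 343.34 mg
sodium hydroxide: V = C2·V2/C1 = 3.46 mM × 4220 mL ÷ 409 mM = 35.70 mL
magnesium sulfate heptahydrate: 0.096% w/v = 0.96 g/L → 0.96 × 4.22 L = 4.05 g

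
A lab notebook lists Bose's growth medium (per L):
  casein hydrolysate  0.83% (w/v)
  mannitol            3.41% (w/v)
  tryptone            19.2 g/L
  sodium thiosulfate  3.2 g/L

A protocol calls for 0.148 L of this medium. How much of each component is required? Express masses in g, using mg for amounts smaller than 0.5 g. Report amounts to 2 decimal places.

casein hydrolysate 1.23 g; mannitol 5.05 g; tryptone 2.84 g; sodium thiosulfate 473.60 mg

Scale factor relative to 1 L: 0.148.
casein hydrolysate: 0.83 g per 100 mL × 148 mL ÷ 100 = 1.23 g
mannitol: 3.41 g per 100 mL × 148 mL ÷ 100 = 5.05 g
tryptone: 19.2 g/L × 0.148 L = 2.84 g
sodium thiosulfate: 3.2 g/L × 0.148 L = 0.4736 g = 473.60 mg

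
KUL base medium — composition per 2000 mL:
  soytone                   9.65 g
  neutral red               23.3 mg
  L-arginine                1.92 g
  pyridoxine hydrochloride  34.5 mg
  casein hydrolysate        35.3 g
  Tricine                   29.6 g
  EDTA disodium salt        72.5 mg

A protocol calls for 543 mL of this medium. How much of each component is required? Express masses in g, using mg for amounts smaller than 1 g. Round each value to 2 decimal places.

Scale factor = 543 mL / 2000 mL = 0.2715.
soytone: 9.65 g × (543 mL / 2000 mL) = 2.62 g
neutral red: 23.3 mg × (543 mL / 2000 mL) = 6.33 mg
L-arginine: 1.92 g × (543 mL / 2000 mL) = 0.52128 g = 521.28 mg
pyridoxine hydrochloride: 34.5 mg × (543 mL / 2000 mL) = 9.37 mg
casein hydrolysate: 35.3 g × (543 mL / 2000 mL) = 9.58 g
Tricine: 29.6 g × (543 mL / 2000 mL) = 8.04 g
EDTA disodium salt: 72.5 mg × (543 mL / 2000 mL) = 19.68 mg

soytone 2.62 g; neutral red 6.33 mg; L-arginine 521.28 mg; pyridoxine hydrochloride 9.37 mg; casein hydrolysate 9.58 g; Tricine 8.04 g; EDTA disodium salt 19.68 mg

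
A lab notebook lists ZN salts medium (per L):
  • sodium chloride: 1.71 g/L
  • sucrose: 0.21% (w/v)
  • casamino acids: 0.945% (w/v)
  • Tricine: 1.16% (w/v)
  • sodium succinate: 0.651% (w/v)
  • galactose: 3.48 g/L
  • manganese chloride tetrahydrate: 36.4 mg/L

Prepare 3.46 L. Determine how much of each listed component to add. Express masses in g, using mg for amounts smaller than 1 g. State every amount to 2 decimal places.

Working volume: 3.46 L.
sodium chloride: 1.71 g/L × 3.46 L = 5.92 g
sucrose: 0.21 g per 100 mL × 3460 mL ÷ 100 = 7.27 g
casamino acids: 0.945 g per 100 mL × 3460 mL ÷ 100 = 32.70 g
Tricine: 1.16 g per 100 mL × 3460 mL ÷ 100 = 40.14 g
sodium succinate: 0.651% w/v = 6.51 g/L → 6.51 × 3.46 L = 22.52 g
galactose: 3.48 g/L × 3.46 L = 12.04 g
manganese chloride tetrahydrate: 36.4 mg/L × 3.46 L = 125.94 mg

sodium chloride 5.92 g; sucrose 7.27 g; casamino acids 32.70 g; Tricine 40.14 g; sodium succinate 22.52 g; galactose 12.04 g; manganese chloride tetrahydrate 125.94 mg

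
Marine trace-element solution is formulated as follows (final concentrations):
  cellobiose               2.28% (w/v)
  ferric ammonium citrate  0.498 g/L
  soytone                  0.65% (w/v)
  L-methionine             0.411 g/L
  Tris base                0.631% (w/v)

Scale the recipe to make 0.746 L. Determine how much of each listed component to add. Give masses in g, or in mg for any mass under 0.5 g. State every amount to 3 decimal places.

cellobiose 17.009 g; ferric ammonium citrate 371.508 mg; soytone 4.849 g; L-methionine 306.606 mg; Tris base 4.707 g

Scale factor relative to 1 L: 0.746.
cellobiose: 2.28 g per 100 mL × 746 mL ÷ 100 = 17.009 g
ferric ammonium citrate: 0.498 g/L × 0.746 L = 0.371508 g = 371.508 mg
soytone: 0.65% w/v = 6.5 g/L → 6.5 × 0.746 L = 4.849 g
L-methionine: 0.411 g/L × 0.746 L = 0.306606 g = 306.606 mg
Tris base: 0.631 g per 100 mL × 746 mL ÷ 100 = 4.707 g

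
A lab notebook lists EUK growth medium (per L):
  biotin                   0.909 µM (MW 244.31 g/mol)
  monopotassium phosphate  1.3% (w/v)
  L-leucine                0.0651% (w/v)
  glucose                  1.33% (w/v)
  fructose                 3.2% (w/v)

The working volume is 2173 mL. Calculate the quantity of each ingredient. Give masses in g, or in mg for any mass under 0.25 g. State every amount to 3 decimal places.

biotin 0.483 mg; monopotassium phosphate 28.249 g; L-leucine 1.415 g; glucose 28.901 g; fructose 69.536 g

Target volume = 2173 mL = 2.173 L.
biotin: 0.909 µmol/L × 244.31 g/mol × 2.173 L ÷ 1000 = 0.483 mg
monopotassium phosphate: 1.3% w/v = 13 g/L → 13 × 2.173 L = 28.249 g
L-leucine: 0.0651 g per 100 mL × 2173 mL ÷ 100 = 1.415 g
glucose: 1.33 g per 100 mL × 2173 mL ÷ 100 = 28.901 g
fructose: 3.2% w/v = 32 g/L → 32 × 2.173 L = 69.536 g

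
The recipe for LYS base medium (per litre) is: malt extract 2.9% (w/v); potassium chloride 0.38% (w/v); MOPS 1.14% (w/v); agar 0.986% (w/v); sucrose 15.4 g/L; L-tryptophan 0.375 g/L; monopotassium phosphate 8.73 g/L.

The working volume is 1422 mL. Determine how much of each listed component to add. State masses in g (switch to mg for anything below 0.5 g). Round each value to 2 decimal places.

Scale factor relative to 1 L: 1.422.
malt extract: 2.9 g per 100 mL × 1422 mL ÷ 100 = 41.24 g
potassium chloride: 0.38 g per 100 mL × 1422 mL ÷ 100 = 5.40 g
MOPS: 1.14 g per 100 mL × 1422 mL ÷ 100 = 16.21 g
agar: 0.986 g per 100 mL × 1422 mL ÷ 100 = 14.02 g
sucrose: 15.4 g/L × 1.422 L = 21.90 g
L-tryptophan: 0.375 g/L × 1.422 L = 0.53 g
monopotassium phosphate: 8.73 g/L × 1.422 L = 12.41 g

malt extract 41.24 g; potassium chloride 5.40 g; MOPS 16.21 g; agar 14.02 g; sucrose 21.90 g; L-tryptophan 0.53 g; monopotassium phosphate 12.41 g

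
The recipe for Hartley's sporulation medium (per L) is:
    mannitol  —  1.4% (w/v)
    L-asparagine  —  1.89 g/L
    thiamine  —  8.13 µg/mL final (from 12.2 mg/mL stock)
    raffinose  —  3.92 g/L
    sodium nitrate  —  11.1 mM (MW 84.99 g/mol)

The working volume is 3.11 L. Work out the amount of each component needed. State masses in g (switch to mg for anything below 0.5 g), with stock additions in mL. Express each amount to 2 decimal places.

Scale factor relative to 1 L: 3.11.
mannitol: 1.4% w/v = 14 g/L → 14 × 3.11 L = 43.54 g
L-asparagine: 1.89 g/L × 3.11 L = 5.88 g
thiamine: dilute stock: 8.13 µg/mL × 3110 mL ÷ 12200 µg/mL = 2.07 mL
raffinose: 3.92 g/L × 3.11 L = 12.19 g
sodium nitrate: 11.1 mmol/L × 84.99 g/mol × 3.11 L ÷ 1000 = 2.93 g

mannitol 43.54 g; L-asparagine 5.88 g; thiamine 2.07 mL; raffinose 12.19 g; sodium nitrate 2.93 g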